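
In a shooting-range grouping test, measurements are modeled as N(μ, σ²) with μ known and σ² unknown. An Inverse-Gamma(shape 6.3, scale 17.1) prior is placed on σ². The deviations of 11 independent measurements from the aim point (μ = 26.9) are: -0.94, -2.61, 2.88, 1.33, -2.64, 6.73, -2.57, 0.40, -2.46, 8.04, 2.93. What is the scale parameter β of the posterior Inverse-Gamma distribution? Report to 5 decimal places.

With known mean μ and an Inverse-Gamma(α, β) prior on σ², the Normal likelihood is conjugate: posterior is Inv-Gamma(α + n/2, β + Σ(xᵢ−μ)²/2).
Σ(xᵢ−μ)² = (-0.94)² + (-2.61)² + (2.88)² + (1.33)² + (-2.64)² + (6.73)² + (-2.57)² + (0.40)² + (-2.46)² + (8.04)² + (2.93)² = 156.0645.
Posterior: Inv-Gamma(6.3 + 11/2, 17.1 + 156.0645/2) = Inv-Gamma(11.80, 95.13225).
Posterior β = 95.13225.

95.13225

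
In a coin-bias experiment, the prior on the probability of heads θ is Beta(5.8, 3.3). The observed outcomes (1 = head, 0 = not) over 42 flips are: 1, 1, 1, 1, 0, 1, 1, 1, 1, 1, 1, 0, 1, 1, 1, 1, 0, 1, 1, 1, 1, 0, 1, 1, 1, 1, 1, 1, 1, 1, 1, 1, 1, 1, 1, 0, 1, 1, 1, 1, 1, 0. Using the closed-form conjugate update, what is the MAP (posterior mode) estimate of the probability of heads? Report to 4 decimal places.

0.8310

The Beta prior is conjugate to a Binomial/Bernoulli likelihood; the update adds successes to α and failures to β.
Posterior: Beta(α+k, β+n−k) = Beta(5.8+36, 3.3+6) = Beta(41.8, 9.3).
Mode of Beta(a,b) for a,b>1 is (a−1)/(a+b−2) = 40.8/49.1 = 0.8310.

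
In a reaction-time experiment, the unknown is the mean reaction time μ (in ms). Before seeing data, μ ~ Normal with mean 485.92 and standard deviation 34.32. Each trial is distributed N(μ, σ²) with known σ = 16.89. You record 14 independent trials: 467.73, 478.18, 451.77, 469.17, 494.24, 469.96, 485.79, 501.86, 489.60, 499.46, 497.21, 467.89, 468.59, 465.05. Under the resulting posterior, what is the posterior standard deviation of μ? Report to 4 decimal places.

For Normal data with known variance σ², a Normal(μ₀, σ₀²) prior on μ is conjugate. Posterior precision = 1/σ₀² + n/σ²; posterior mean is the precision-weighted average of μ₀ and x̄.
σ₀² = 34.32² = 1177.8624, σ² = 16.89² = 285.2721; σ² + n·σ₀² = 285.2721 + 14·1177.8624 = 16775.3457.
Posterior precision = 1/σ₀² + n/σ² = 1/1177.8624 + 14/285.2721 = (σ² + n·σ₀²)/(σ₀²σ²) = 16775.3457/(1177.8624·285.2721); posterior variance σₙ² = σ₀²σ²/(σ² + n·σ₀²) = 1177.8624·285.2721/16775.3457 = 20.030066.
Posterior SD = √σₙ² = √(1177.8624·285.2721/16775.3457) = 4.4755.

4.4755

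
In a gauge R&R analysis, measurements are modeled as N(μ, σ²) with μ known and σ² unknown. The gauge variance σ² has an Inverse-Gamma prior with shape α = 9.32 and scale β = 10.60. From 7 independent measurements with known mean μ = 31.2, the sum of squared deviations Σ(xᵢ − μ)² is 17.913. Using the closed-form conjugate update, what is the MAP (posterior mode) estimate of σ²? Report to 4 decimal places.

With known mean μ and an Inverse-Gamma(α, β) prior on σ², the Normal likelihood is conjugate: posterior is Inv-Gamma(α + n/2, β + Σ(xᵢ−μ)²/2).
Posterior: Inv-Gamma(9.32 + 7/2, 10.60 + 17.913/2) = Inv-Gamma(12.82, 19.5565).
Mode = β/(α+1) = 19.5565/13.82 = 1.4151.

1.4151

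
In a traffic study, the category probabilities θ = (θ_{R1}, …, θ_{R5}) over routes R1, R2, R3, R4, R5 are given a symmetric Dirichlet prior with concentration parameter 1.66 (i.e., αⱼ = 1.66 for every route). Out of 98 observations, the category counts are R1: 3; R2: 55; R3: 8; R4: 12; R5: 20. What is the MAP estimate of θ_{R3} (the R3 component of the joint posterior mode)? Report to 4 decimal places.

The Dirichlet prior is conjugate to the Multinomial likelihood: each posterior αⱼ = prior αⱼ + observed count nⱼ.
Posterior concentration: (4.66, 56.66, 9.66, 13.66, 21.66), total = 106.30.
Joint mode component: (α_{R3}−1)/(Σα−K) = 8.66/101.30 = 0.0855.

0.0855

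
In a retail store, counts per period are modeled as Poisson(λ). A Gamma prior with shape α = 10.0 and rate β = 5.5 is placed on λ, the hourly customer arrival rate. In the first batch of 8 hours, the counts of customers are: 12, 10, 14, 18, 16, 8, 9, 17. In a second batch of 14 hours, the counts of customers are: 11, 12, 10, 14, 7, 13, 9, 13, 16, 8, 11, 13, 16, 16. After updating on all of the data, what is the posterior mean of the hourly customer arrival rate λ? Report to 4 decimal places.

With a Gamma(shape α, rate β) prior, the Poisson likelihood is conjugate: the posterior is Gamma(α + ΣXᵢ, β + n).
Batch 1: sum of counts S = 104 over n = 8 hours.
After batch 1: Gamma(α+S, β+n) = Gamma(10.0+104, 5.5+8) = Gamma(114.0, 13.5).
Batch 2: sum of counts S = 169 over n = 14 hours.
After batch 2: Gamma(α+S, β+n) = Gamma(114.0+169, 13.5+14) = Gamma(283.0, 27.5).
Posterior mean = α/β = 283.0/27.5 = 10.2909.

10.2909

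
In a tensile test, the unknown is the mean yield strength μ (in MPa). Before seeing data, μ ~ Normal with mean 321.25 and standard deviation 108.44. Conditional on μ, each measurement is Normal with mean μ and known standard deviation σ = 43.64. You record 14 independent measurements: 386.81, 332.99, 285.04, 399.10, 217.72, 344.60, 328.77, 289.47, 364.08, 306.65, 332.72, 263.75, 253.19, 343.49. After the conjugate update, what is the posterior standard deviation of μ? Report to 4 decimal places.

11.5964

For Normal data with known variance σ², a Normal(μ₀, σ₀²) prior on μ is conjugate. Posterior precision = 1/σ₀² + n/σ²; posterior mean is the precision-weighted average of μ₀ and x̄.
σ₀² = 108.44² = 11759.2336, σ² = 43.64² = 1904.4496; σ² + n·σ₀² = 1904.4496 + 14·11759.2336 = 166533.72.
Posterior precision = 1/σ₀² + n/σ² = 1/11759.2336 + 14/1904.4496 = (σ² + n·σ₀²)/(σ₀²σ²) = 166533.72/(11759.2336·1904.4496); posterior variance σₙ² = σ₀²σ²/(σ² + n·σ₀²) = 11759.2336·1904.4496/166533.72 = 134.476476.
Posterior SD = √σₙ² = √(11759.2336·1904.4496/166533.72) = 11.5964.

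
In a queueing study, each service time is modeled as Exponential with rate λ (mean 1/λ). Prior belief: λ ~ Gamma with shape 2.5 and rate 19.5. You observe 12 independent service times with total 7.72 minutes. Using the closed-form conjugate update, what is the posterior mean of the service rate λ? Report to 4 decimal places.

With a Gamma(shape α, rate β) prior on the exponential rate λ, the posterior after n observations with total T = Σxᵢ is Gamma(α+n, β+T).
Posterior: Gamma(2.5+12, 19.5+7.72) = Gamma(14.5, 27.22).
Posterior mean of λ = α/β = 14.5/27.22 = 0.5327.

0.5327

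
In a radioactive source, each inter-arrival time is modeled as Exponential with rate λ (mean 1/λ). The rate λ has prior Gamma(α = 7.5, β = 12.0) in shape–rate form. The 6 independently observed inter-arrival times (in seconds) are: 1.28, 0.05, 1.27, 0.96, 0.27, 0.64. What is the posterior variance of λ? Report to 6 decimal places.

0.049768

With a Gamma(shape α, rate β) prior on the exponential rate λ, the posterior after n observations with total T = Σxᵢ is Gamma(α+n, β+T).
Sum of observations T = 4.47 seconds; n = 6.
Posterior: Gamma(7.5+6, 12.0+4.47) = Gamma(13.5, 16.47).
Var = α/β² = 0.049768.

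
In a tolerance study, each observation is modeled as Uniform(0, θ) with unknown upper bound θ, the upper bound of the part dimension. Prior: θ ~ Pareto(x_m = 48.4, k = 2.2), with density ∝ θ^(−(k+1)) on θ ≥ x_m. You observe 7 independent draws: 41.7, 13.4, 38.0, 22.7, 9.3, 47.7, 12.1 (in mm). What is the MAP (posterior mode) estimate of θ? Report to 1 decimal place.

A Pareto(scale x_m, shape k) prior on the upper bound θ of Uniform(0, θ) is conjugate: posterior is Pareto(max(x_m, max xᵢ), k + n).
Sample maximum = 47.7; prior scale x_m = 48.4 → posterior scale = max = 48.4.
Posterior shape = 2.2 + 7 = 9.2.
The Pareto density is decreasing on [x_m, ∞), so the mode is x_m = 48.4.

48.4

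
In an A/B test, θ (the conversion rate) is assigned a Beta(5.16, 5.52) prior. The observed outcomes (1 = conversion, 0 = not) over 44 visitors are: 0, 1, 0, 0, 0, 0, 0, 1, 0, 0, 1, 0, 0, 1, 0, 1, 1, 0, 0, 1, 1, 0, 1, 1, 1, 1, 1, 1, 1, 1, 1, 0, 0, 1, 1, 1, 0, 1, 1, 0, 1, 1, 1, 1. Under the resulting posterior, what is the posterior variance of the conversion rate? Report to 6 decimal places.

0.004402

The Beta prior is conjugate to a Binomial/Bernoulli likelihood; the update adds successes to α and failures to β.
Posterior: Beta(α+k, β+n−k) = Beta(5.16+26, 5.52+18) = Beta(31.16, 23.52).
Var = αβ/((α+β)²(α+β+1)) = 31.16·23.52/(54.68²·55.68) = 0.004402.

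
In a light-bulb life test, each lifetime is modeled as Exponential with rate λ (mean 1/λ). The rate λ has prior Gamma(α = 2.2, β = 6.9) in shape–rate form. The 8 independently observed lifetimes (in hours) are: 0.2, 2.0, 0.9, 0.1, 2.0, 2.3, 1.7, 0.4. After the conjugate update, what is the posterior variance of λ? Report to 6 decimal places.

With a Gamma(shape α, rate β) prior on the exponential rate λ, the posterior after n observations with total T = Σxᵢ is Gamma(α+n, β+T).
Sum of observations T = 9.6 hours; n = 8.
Posterior: Gamma(2.2+8, 6.9+9.6) = Gamma(10.2, 16.5).
Var = α/β² = 0.037466.

0.037466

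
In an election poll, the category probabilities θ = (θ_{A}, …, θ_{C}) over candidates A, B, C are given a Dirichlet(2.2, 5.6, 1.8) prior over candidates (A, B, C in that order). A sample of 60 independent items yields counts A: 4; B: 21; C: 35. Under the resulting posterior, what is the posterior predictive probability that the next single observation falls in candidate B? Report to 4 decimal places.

0.3822

The Dirichlet prior is conjugate to the Multinomial likelihood: each posterior αⱼ = prior αⱼ + observed count nⱼ.
Posterior concentration: (6.2, 26.6, 36.8), total = 69.6.
P(next = B | data) = α_{B}/Σα = 0.3822.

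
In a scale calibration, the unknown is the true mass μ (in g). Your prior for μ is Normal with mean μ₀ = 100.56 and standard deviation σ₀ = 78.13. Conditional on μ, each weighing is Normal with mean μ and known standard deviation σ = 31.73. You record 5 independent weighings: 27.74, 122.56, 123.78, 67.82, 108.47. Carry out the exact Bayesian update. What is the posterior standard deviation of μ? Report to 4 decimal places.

13.9617

For Normal data with known variance σ², a Normal(μ₀, σ₀²) prior on μ is conjugate. Posterior precision = 1/σ₀² + n/σ²; posterior mean is the precision-weighted average of μ₀ and x̄.
σ₀² = 78.13² = 6104.2969, σ² = 31.73² = 1006.7929; σ² + n·σ₀² = 1006.7929 + 5·6104.2969 = 31528.2774.
Posterior precision = 1/σ₀² + n/σ² = 1/6104.2969 + 5/1006.7929 = (σ² + n·σ₀²)/(σ₀²σ²) = 31528.2774/(6104.2969·1006.7929); posterior variance σₙ² = σ₀²σ²/(σ² + n·σ₀²) = 6104.2969·1006.7929/31528.2774 = 194.928594.
Posterior SD = √σₙ² = √(6104.2969·1006.7929/31528.2774) = 13.9617.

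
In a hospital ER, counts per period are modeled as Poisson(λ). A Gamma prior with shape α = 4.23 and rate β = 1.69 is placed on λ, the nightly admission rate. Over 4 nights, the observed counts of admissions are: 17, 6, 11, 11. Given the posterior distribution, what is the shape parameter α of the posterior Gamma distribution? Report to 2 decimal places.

49.23

With a Gamma(shape α, rate β) prior, the Poisson likelihood is conjugate: the posterior is Gamma(α + ΣXᵢ, β + n).
Sum of counts S = 45 over n = 4 nights.
Posterior: Gamma(α+S, β+n) = Gamma(4.23+45, 1.69+4) = Gamma(49.23, 5.69).
Posterior α = 49.23.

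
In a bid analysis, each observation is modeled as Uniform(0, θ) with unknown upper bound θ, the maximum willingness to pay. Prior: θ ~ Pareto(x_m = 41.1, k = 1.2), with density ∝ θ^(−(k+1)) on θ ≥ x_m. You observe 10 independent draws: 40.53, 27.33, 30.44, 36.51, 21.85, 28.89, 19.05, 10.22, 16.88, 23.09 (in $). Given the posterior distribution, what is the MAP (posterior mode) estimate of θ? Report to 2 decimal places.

A Pareto(scale x_m, shape k) prior on the upper bound θ of Uniform(0, θ) is conjugate: posterior is Pareto(max(x_m, max xᵢ), k + n).
Sample maximum = 40.53; prior scale x_m = 41.1 → posterior scale = max = 41.10.
Posterior shape = 1.2 + 10 = 11.2.
The Pareto density is decreasing on [x_m, ∞), so the mode is x_m = 41.10.

41.10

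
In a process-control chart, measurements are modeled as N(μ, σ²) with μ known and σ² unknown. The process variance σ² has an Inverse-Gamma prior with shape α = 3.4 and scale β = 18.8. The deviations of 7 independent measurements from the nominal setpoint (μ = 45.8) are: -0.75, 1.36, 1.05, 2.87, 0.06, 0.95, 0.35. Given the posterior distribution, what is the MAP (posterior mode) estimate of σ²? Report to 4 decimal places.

3.1886

With known mean μ and an Inverse-Gamma(α, β) prior on σ², the Normal likelihood is conjugate: posterior is Inv-Gamma(α + n/2, β + Σ(xᵢ−μ)²/2).
Σ(xᵢ−μ)² = (-0.75)² + (1.36)² + (1.05)² + (2.87)² + (0.06)² + (0.95)² + (0.35)² = 12.7801.
Posterior: Inv-Gamma(3.4 + 7/2, 18.8 + 12.7801/2) = Inv-Gamma(6.90, 25.19005).
Mode = β/(α+1) = 25.19005/7.90 = 3.1886.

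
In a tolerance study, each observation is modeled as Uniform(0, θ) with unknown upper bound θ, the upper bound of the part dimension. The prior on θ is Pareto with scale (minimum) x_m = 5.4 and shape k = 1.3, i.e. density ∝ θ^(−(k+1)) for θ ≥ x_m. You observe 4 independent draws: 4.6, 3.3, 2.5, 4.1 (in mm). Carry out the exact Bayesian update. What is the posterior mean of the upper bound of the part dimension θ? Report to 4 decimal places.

A Pareto(scale x_m, shape k) prior on the upper bound θ of Uniform(0, θ) is conjugate: posterior is Pareto(max(x_m, max xᵢ), k + n).
Sample maximum = 4.6; prior scale x_m = 5.4 → posterior scale = max = 5.4.
Posterior shape = 1.3 + 4 = 5.3.
E[θ|data] = k·x_m/(k−1) = 5.3·5.4/4.3 = 6.6558.

6.6558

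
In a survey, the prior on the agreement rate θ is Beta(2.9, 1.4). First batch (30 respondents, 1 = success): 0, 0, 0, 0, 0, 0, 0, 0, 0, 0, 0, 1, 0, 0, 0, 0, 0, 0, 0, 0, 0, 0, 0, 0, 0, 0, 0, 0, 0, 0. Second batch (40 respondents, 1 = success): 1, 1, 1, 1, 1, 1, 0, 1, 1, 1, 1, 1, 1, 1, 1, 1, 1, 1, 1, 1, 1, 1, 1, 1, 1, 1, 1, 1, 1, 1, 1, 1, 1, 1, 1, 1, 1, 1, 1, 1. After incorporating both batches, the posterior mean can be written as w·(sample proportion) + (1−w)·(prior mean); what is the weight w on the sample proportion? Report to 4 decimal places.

The Beta prior is conjugate to a Binomial/Bernoulli likelihood; the update adds successes to α and failures to β.
Total number of respondents: n = 30 + 40 = 70.
Posterior mean = (α₀+k)/(α₀+β₀+n) = [n/(α₀+β₀+n)]·(k/n) + [(α₀+β₀)/(α₀+β₀+n)]·α₀/(α₀+β₀), so only n and the prior enter the weight.
The weight on the data is w = n/(α₀+β₀+n) = 70/(2.9+1.4+70) = 70/74.3 = 0.9421.

0.9421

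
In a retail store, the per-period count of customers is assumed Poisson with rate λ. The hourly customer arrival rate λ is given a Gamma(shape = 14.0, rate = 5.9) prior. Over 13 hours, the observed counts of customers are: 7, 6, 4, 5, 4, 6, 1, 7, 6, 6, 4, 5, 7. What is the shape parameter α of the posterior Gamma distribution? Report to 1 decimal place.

82.0

With a Gamma(shape α, rate β) prior, the Poisson likelihood is conjugate: the posterior is Gamma(α + ΣXᵢ, β + n).
Sum of counts S = 68 over n = 13 hours.
Posterior: Gamma(α+S, β+n) = Gamma(14.0+68, 5.9+13) = Gamma(82.0, 18.9).
Posterior α = 82.0.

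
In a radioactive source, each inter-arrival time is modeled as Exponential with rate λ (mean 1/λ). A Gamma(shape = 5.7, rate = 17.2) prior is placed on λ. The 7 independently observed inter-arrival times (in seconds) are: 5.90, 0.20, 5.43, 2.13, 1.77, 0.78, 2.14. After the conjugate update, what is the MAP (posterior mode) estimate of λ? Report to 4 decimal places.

0.3291

With a Gamma(shape α, rate β) prior on the exponential rate λ, the posterior after n observations with total T = Σxᵢ is Gamma(α+n, β+T).
Sum of observations T = 18.35 seconds; n = 7.
Posterior: Gamma(5.7+7, 17.2+18.35) = Gamma(12.7, 35.55).
Mode = (α−1)/β = 0.3291.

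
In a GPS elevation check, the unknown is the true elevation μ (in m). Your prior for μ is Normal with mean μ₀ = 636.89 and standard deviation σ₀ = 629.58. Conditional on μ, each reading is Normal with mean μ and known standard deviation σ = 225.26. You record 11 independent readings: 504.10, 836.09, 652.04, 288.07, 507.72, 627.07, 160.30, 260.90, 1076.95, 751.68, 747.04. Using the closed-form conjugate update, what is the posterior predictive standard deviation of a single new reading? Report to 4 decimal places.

For Normal data with known variance σ², a Normal(μ₀, σ₀²) prior on μ is conjugate. Posterior precision = 1/σ₀² + n/σ²; posterior mean is the precision-weighted average of μ₀ and x̄.
σ₀² = 629.58² = 396370.9764, σ² = 225.26² = 50742.0676; σ² + n·σ₀² = 50742.0676 + 11·396370.9764 = 4410822.808.
Posterior precision = 1/σ₀² + n/σ² = 1/396370.9764 + 11/50742.0676 = (σ² + n·σ₀²)/(σ₀²σ²) = 4410822.808/(396370.9764·50742.0676); posterior variance σₙ² = σ₀²σ²/(σ² + n·σ₀²) = 396370.9764·50742.0676/4410822.808 = 4559.848299.
Predictive variance for one new observation = σₙ² + σ² = 396370.9764·50742.0676/4410822.808 + 50742.0676 = σ²·(σ₀² + 4410822.808)/4410822.808 = 50742.0676·4807193.7844/4410822.808 = 55301.915899; SD = √(50742.0676·4807193.7844/4410822.808) = 235.1636.

235.1636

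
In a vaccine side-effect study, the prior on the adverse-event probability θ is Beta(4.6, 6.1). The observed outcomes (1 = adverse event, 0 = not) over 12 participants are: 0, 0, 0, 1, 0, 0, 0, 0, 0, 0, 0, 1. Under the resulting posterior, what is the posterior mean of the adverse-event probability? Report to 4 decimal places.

The Beta prior is conjugate to a Binomial/Bernoulli likelihood; the update adds successes to α and failures to β.
Posterior: Beta(α+k, β+n−k) = Beta(4.6+2, 6.1+10) = Beta(6.6, 16.1).
Posterior mean = α/(α+β) = 6.6/22.7 = 0.2907.

0.2907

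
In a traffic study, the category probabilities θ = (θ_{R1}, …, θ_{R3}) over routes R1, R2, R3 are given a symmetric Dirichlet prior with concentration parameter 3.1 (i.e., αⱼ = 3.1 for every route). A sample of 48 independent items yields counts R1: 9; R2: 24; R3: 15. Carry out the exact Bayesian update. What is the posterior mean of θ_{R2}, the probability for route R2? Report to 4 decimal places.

0.4729

The Dirichlet prior is conjugate to the Multinomial likelihood: each posterior αⱼ = prior αⱼ + observed count nⱼ.
Posterior concentration: (12.1, 27.1, 18.1), total = 57.3.
E[θ_{R2}|data] = α_{R2}/Σα = 27.1/57.3 = 0.4729.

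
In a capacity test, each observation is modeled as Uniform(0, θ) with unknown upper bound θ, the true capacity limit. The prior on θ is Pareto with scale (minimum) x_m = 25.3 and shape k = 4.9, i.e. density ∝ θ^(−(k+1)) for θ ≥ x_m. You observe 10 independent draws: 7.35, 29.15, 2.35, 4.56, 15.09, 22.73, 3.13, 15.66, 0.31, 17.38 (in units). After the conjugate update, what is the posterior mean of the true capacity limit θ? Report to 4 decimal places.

A Pareto(scale x_m, shape k) prior on the upper bound θ of Uniform(0, θ) is conjugate: posterior is Pareto(max(x_m, max xᵢ), k + n).
Sample maximum = 29.15; prior scale x_m = 25.3 → posterior scale = max = 29.15.
Posterior shape = 4.9 + 10 = 14.9.
E[θ|data] = k·x_m/(k−1) = 14.9·29.15/13.9 = 31.2471.

31.2471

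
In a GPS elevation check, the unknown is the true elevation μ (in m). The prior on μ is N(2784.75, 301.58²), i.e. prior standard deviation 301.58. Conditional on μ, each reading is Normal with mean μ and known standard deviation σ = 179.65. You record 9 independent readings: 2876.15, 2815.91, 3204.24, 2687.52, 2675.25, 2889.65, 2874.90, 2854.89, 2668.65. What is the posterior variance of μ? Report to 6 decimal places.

For Normal data with known variance σ², a Normal(μ₀, σ₀²) prior on μ is conjugate. Posterior precision = 1/σ₀² + n/σ²; posterior mean is the precision-weighted average of μ₀ and x̄.
σ₀² = 301.58² = 90950.4964, σ² = 179.65² = 32274.1225; σ² + n·σ₀² = 32274.1225 + 9·90950.4964 = 850828.5901.
Posterior precision = 1/σ₀² + n/σ² = 1/90950.4964 + 9/32274.1225 = (σ² + n·σ₀²)/(σ₀²σ²) = 850828.5901/(90950.4964·32274.1225); posterior variance σₙ² = σ₀²σ²/(σ² + n·σ₀²) = 90950.4964·32274.1225/850828.5901 = 3449.986867.

3449.986867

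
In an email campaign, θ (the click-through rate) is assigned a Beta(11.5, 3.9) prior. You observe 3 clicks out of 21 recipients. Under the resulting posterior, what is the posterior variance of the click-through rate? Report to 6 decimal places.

0.006408

The Beta prior is conjugate to a Binomial/Bernoulli likelihood; the update adds successes to α and failures to β.
Posterior: Beta(α+k, β+n−k) = Beta(11.5+3, 3.9+18) = Beta(14.5, 21.9).
Var = αβ/((α+β)²(α+β+1)) = 14.5·21.9/(36.4²·37.4) = 0.006408.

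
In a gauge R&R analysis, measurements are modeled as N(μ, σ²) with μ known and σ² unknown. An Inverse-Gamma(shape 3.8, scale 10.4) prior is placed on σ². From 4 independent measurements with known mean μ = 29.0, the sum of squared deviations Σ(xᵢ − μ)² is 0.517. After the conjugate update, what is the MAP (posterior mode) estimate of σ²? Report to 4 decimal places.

1.5674

With known mean μ and an Inverse-Gamma(α, β) prior on σ², the Normal likelihood is conjugate: posterior is Inv-Gamma(α + n/2, β + Σ(xᵢ−μ)²/2).
Posterior: Inv-Gamma(3.8 + 4/2, 10.4 + 0.517/2) = Inv-Gamma(5.80, 10.6585).
Mode = β/(α+1) = 10.6585/6.80 = 1.5674.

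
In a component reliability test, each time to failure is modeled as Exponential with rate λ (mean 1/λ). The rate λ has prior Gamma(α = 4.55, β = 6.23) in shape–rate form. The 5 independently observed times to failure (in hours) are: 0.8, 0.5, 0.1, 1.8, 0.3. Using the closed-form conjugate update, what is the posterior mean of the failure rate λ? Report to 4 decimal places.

0.9815

With a Gamma(shape α, rate β) prior on the exponential rate λ, the posterior after n observations with total T = Σxᵢ is Gamma(α+n, β+T).
Sum of observations T = 3.5 hours; n = 5.
Posterior: Gamma(4.55+5, 6.23+3.5) = Gamma(9.55, 9.73).
Posterior mean of λ = α/β = 9.55/9.73 = 0.9815.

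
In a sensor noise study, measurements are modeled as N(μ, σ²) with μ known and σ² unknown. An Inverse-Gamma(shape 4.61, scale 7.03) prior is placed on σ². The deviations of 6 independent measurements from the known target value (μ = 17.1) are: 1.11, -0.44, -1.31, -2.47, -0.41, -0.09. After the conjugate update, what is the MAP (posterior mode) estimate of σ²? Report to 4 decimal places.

1.3635

With known mean μ and an Inverse-Gamma(α, β) prior on σ², the Normal likelihood is conjugate: posterior is Inv-Gamma(α + n/2, β + Σ(xᵢ−μ)²/2).
Σ(xᵢ−μ)² = (1.11)² + (-0.44)² + (-1.31)² + (-2.47)² + (-0.41)² + (-0.09)² = 9.4189.
Posterior: Inv-Gamma(4.61 + 6/2, 7.03 + 9.4189/2) = Inv-Gamma(7.61, 11.73945).
Mode = β/(α+1) = 11.73945/8.61 = 1.3635.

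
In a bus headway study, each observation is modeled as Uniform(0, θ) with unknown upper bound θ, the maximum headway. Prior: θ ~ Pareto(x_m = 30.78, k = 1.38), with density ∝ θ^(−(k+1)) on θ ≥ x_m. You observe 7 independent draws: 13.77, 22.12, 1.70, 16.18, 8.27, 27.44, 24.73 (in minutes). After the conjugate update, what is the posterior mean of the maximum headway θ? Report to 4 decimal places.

A Pareto(scale x_m, shape k) prior on the upper bound θ of Uniform(0, θ) is conjugate: posterior is Pareto(max(x_m, max xᵢ), k + n).
Sample maximum = 27.44; prior scale x_m = 30.78 → posterior scale = max = 30.78.
Posterior shape = 1.38 + 7 = 8.38.
E[θ|data] = k·x_m/(k−1) = 8.38·30.78/7.38 = 34.9507.

34.9507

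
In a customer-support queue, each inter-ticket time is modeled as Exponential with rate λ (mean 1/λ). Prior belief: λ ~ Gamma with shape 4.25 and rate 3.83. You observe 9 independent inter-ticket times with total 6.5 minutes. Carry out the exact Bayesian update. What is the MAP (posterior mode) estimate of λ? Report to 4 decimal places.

With a Gamma(shape α, rate β) prior on the exponential rate λ, the posterior after n observations with total T = Σxᵢ is Gamma(α+n, β+T).
Posterior: Gamma(4.25+9, 3.83+6.5) = Gamma(13.25, 10.33).
Mode = (α−1)/β = 1.1859.

1.1859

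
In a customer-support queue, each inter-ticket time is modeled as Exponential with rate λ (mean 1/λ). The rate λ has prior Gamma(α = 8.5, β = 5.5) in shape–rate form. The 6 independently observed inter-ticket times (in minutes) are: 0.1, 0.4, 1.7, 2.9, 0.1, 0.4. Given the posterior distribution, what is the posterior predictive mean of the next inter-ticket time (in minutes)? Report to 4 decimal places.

With a Gamma(shape α, rate β) prior on the exponential rate λ, the posterior after n observations with total T = Σxᵢ is Gamma(α+n, β+T).
Sum of observations T = 5.6 minutes; n = 6.
Posterior: Gamma(8.5+6, 5.5+5.6) = Gamma(14.5, 11.1).
The predictive distribution for the next observation is Lomax; its mean is β/(α−1) = 11.1/13.5 = 0.8222.

0.8222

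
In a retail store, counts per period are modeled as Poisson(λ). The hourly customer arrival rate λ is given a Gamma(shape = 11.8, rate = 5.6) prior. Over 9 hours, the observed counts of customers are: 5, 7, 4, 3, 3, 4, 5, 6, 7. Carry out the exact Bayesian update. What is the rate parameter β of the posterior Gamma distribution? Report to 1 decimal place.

14.6

With a Gamma(shape α, rate β) prior, the Poisson likelihood is conjugate: the posterior is Gamma(α + ΣXᵢ, β + n).
Sum of counts S = 44 over n = 9 hours.
Posterior: Gamma(α+S, β+n) = Gamma(11.8+44, 5.6+9) = Gamma(55.8, 14.6).
Posterior β = 14.6.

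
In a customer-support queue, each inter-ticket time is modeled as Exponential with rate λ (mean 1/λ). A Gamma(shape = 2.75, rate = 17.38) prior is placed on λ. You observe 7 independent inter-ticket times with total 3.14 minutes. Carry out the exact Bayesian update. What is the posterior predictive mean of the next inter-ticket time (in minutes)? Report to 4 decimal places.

2.3451

With a Gamma(shape α, rate β) prior on the exponential rate λ, the posterior after n observations with total T = Σxᵢ is Gamma(α+n, β+T).
Posterior: Gamma(2.75+7, 17.38+3.14) = Gamma(9.75, 20.52).
The predictive distribution for the next observation is Lomax; its mean is β/(α−1) = 20.52/8.75 = 2.3451.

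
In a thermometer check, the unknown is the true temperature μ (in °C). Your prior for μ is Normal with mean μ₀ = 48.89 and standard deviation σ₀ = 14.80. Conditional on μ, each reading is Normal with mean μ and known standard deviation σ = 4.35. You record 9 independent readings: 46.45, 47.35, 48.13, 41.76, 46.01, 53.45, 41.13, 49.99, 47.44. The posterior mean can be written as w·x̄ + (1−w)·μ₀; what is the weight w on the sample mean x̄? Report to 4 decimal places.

For Normal data with known variance σ², a Normal(μ₀, σ₀²) prior on μ is conjugate. Posterior precision = 1/σ₀² + n/σ²; posterior mean is the precision-weighted average of μ₀ and x̄.
σ₀² = 14.80² = 219.04, σ² = 4.35² = 18.9225. Prior precision 1/σ₀² = 1/219.04; data precision n/σ² = 9/18.9225.
w = (n/σ²)/(1/σ₀² + n/σ²) = n·σ₀²/(σ² + n·σ₀²) = 9·219.04/(18.9225 + 9·219.04) = 1971.36/1990.2825 = 0.9905.

0.9905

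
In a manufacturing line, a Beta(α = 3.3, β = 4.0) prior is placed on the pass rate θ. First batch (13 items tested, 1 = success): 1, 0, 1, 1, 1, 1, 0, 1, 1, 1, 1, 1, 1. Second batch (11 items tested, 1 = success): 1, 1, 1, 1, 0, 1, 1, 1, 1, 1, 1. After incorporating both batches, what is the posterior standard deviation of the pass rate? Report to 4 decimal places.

0.0733

The Beta prior is conjugate to a Binomial/Bernoulli likelihood; the update adds successes to α and failures to β.
After batch 1: Beta(3.3+11, 4.0+2) = Beta(14.3, 6.0).
After batch 2: Beta(14.3+10, 6.0+1) = Beta(24.3, 7.0).
Var = αβ/((α+β)²(α+β+1)) = 24.3·7.0/(31.3²·32.3) = 0.00537543; SD = √0.00537543 = 0.0733.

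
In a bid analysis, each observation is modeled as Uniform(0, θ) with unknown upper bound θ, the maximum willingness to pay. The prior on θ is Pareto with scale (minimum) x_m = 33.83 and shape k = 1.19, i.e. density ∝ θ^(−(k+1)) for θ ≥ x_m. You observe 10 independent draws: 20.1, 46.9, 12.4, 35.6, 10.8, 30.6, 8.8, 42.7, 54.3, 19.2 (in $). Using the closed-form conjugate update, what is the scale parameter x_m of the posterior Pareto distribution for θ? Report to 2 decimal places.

54.30

A Pareto(scale x_m, shape k) prior on the upper bound θ of Uniform(0, θ) is conjugate: posterior is Pareto(max(x_m, max xᵢ), k + n).
Sample maximum = 54.3; prior scale x_m = 33.83 → posterior scale = max = 54.30.
Posterior shape = 1.19 + 10 = 11.19.
Posterior scale x_m = 54.30.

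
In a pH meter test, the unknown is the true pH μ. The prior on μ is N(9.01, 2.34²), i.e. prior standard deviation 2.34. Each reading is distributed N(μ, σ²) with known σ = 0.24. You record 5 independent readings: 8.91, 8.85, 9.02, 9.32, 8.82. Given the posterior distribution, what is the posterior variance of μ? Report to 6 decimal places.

For Normal data with known variance σ², a Normal(μ₀, σ₀²) prior on μ is conjugate. Posterior precision = 1/σ₀² + n/σ²; posterior mean is the precision-weighted average of μ₀ and x̄.
σ₀² = 2.34² = 5.4756, σ² = 0.24² = 0.0576; σ² + n·σ₀² = 0.0576 + 5·5.4756 = 27.4356.
Posterior precision = 1/σ₀² + n/σ² = 1/5.4756 + 5/0.0576 = (σ² + n·σ₀²)/(σ₀²σ²) = 27.4356/(5.4756·0.0576); posterior variance σₙ² = σ₀²σ²/(σ² + n·σ₀²) = 5.4756·0.0576/27.4356 = 0.011496.

0.011496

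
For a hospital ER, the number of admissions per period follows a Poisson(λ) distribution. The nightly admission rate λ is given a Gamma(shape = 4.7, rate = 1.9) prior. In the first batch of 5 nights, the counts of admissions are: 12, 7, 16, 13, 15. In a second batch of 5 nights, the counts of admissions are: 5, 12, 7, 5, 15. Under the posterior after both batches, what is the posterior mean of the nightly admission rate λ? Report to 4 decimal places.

9.3866

With a Gamma(shape α, rate β) prior, the Poisson likelihood is conjugate: the posterior is Gamma(α + ΣXᵢ, β + n).
Batch 1: sum of counts S = 63 over n = 5 nights.
After batch 1: Gamma(α+S, β+n) = Gamma(4.7+63, 1.9+5) = Gamma(67.7, 6.9).
Batch 2: sum of counts S = 44 over n = 5 nights.
After batch 2: Gamma(α+S, β+n) = Gamma(67.7+44, 6.9+5) = Gamma(111.7, 11.9).
Posterior mean = α/β = 111.7/11.9 = 9.3866.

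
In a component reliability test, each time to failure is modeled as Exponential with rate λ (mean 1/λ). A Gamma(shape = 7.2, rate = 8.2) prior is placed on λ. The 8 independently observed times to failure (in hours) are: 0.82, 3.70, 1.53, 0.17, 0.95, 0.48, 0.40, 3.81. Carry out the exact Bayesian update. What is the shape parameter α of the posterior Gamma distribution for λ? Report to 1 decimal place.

15.2

With a Gamma(shape α, rate β) prior on the exponential rate λ, the posterior after n observations with total T = Σxᵢ is Gamma(α+n, β+T).
Sum of observations T = 11.86 hours; n = 8.
Posterior: Gamma(7.2+8, 8.2+11.86) = Gamma(15.2, 20.06).
Posterior α = 15.2.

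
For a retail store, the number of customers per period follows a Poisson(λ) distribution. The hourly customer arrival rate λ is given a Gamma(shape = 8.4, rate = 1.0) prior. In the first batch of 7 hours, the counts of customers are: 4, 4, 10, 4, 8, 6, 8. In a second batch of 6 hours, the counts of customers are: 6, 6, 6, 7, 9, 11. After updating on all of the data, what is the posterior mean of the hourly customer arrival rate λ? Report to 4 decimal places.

6.9571

With a Gamma(shape α, rate β) prior, the Poisson likelihood is conjugate: the posterior is Gamma(α + ΣXᵢ, β + n).
Batch 1: sum of counts S = 44 over n = 7 hours.
After batch 1: Gamma(α+S, β+n) = Gamma(8.4+44, 1.0+7) = Gamma(52.4, 8.0).
Batch 2: sum of counts S = 45 over n = 6 hours.
After batch 2: Gamma(α+S, β+n) = Gamma(52.4+45, 8.0+6) = Gamma(97.4, 14.0).
Posterior mean = α/β = 97.4/14.0 = 6.9571.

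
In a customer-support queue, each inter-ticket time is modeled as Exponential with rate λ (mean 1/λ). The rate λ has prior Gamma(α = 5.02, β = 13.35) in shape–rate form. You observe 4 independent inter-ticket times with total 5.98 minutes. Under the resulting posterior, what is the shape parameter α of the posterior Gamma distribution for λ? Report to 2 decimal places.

With a Gamma(shape α, rate β) prior on the exponential rate λ, the posterior after n observations with total T = Σxᵢ is Gamma(α+n, β+T).
Posterior: Gamma(5.02+4, 13.35+5.98) = Gamma(9.02, 19.33).
Posterior α = 9.02.

9.02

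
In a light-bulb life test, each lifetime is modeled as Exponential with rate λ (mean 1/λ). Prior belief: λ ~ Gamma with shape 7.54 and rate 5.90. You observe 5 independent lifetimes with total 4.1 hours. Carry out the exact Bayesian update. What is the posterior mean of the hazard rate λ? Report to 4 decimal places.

1.2540

With a Gamma(shape α, rate β) prior on the exponential rate λ, the posterior after n observations with total T = Σxᵢ is Gamma(α+n, β+T).
Posterior: Gamma(7.54+5, 5.90+4.1) = Gamma(12.54, 10.00).
Posterior mean of λ = α/β = 12.54/10.00 = 1.2540.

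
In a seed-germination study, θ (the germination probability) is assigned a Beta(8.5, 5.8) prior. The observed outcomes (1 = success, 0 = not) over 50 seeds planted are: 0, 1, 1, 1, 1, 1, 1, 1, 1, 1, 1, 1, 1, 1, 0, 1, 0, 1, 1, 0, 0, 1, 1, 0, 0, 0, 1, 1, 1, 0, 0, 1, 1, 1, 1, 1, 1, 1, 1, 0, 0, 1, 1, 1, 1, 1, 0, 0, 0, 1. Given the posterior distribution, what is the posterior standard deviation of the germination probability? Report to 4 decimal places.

0.0579

The Beta prior is conjugate to a Binomial/Bernoulli likelihood; the update adds successes to α and failures to β.
Posterior: Beta(α+k, β+n−k) = Beta(8.5+35, 5.8+15) = Beta(43.5, 20.8).
Var = αβ/((α+β)²(α+β+1)) = 43.5·20.8/(64.3²·65.3) = 0.00335133; SD = √0.00335133 = 0.0579.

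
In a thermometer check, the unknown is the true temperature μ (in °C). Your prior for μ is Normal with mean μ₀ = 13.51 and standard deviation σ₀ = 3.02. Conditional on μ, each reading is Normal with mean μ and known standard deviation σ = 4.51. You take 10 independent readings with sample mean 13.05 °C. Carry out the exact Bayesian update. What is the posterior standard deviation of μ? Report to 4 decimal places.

1.2896

For Normal data with known variance σ², a Normal(μ₀, σ₀²) prior on μ is conjugate. Posterior precision = 1/σ₀² + n/σ²; posterior mean is the precision-weighted average of μ₀ and x̄.
σ₀² = 3.02² = 9.1204, σ² = 4.51² = 20.3401; σ² + n·σ₀² = 20.3401 + 10·9.1204 = 111.5441.
Posterior precision = 1/σ₀² + n/σ² = 1/9.1204 + 10/20.3401 = (σ² + n·σ₀²)/(σ₀²σ²) = 111.5441/(9.1204·20.3401); posterior variance σₙ² = σ₀²σ²/(σ² + n·σ₀²) = 9.1204·20.3401/111.5441 = 1.663108.
Posterior SD = √σₙ² = √(9.1204·20.3401/111.5441) = 1.2896.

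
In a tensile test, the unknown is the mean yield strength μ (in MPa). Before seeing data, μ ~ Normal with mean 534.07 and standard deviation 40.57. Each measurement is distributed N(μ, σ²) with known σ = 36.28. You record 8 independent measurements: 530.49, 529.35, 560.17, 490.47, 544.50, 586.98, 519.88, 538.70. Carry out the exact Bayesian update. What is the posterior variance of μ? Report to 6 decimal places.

149.577725

For Normal data with known variance σ², a Normal(μ₀, σ₀²) prior on μ is conjugate. Posterior precision = 1/σ₀² + n/σ²; posterior mean is the precision-weighted average of μ₀ and x̄.
σ₀² = 40.57² = 1645.9249, σ² = 36.28² = 1316.2384; σ² + n·σ₀² = 1316.2384 + 8·1645.9249 = 14483.6376.
Posterior precision = 1/σ₀² + n/σ² = 1/1645.9249 + 8/1316.2384 = (σ² + n·σ₀²)/(σ₀²σ²) = 14483.6376/(1645.9249·1316.2384); posterior variance σₙ² = σ₀²σ²/(σ² + n·σ₀²) = 1645.9249·1316.2384/14483.6376 = 149.577725.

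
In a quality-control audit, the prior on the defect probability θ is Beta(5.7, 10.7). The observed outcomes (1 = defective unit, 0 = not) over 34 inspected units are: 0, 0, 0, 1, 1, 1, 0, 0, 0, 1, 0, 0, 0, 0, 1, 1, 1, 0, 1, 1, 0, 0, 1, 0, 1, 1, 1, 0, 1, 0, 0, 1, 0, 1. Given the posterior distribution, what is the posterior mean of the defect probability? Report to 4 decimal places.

0.4306

The Beta prior is conjugate to a Binomial/Bernoulli likelihood; the update adds successes to α and failures to β.
Posterior: Beta(α+k, β+n−k) = Beta(5.7+16, 10.7+18) = Beta(21.7, 28.7).
Posterior mean = α/(α+β) = 21.7/50.4 = 0.4306.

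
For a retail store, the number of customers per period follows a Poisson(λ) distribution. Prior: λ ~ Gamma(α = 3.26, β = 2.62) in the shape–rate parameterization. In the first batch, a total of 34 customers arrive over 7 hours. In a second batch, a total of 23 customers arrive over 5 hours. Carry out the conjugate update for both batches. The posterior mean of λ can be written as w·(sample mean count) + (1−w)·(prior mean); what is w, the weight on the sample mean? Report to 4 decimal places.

0.8208

With a Gamma(shape α, rate β) prior, the Poisson likelihood is conjugate: the posterior is Gamma(α + ΣXᵢ, β + n).
Total number of hours: n = 7 + 5 = 12.
Posterior mean = (α₀+S)/(β₀+n) = [n/(β₀+n)]·(S/n) + [β₀/(β₀+n)]·(α₀/β₀), so only n and β₀ enter the weight.
Weight on data w = n/(β₀+n) = 12/(2.62+12) = 12/14.62 = 0.8208.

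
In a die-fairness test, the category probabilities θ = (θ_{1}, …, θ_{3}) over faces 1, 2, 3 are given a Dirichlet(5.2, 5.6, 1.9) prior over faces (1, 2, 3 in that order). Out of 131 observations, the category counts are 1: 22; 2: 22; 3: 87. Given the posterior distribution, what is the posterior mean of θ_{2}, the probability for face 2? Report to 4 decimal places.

The Dirichlet prior is conjugate to the Multinomial likelihood: each posterior αⱼ = prior αⱼ + observed count nⱼ.
Posterior concentration: (27.2, 27.6, 88.9), total = 143.7.
E[θ_{2}|data] = α_{2}/Σα = 27.6/143.7 = 0.1921.

0.1921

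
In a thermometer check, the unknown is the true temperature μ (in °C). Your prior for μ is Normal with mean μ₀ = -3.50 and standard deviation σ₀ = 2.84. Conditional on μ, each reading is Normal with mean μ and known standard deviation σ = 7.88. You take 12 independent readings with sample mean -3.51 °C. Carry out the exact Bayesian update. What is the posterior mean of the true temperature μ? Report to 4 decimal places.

-3.5061

For Normal data with known variance σ², a Normal(μ₀, σ₀²) prior on μ is conjugate. Posterior precision = 1/σ₀² + n/σ²; posterior mean is the precision-weighted average of μ₀ and x̄.
n·x̄ = 12·(-3.51) = -42.12.
σ₀² = 2.84² = 8.0656, σ² = 7.88² = 62.0944; σ² + n·σ₀² = 62.0944 + 12·8.0656 = 158.8816.
Posterior mean = (μ₀/σ₀² + n·x̄/σ²)/(1/σ₀² + n/σ²) = (σ²·μ₀ + σ₀²·n·x̄)/(σ² + n·σ₀²) = (62.0944·(-3.50) + 8.0656·(-42.12))/158.8816 = -557.053472/158.8816 = -3.5061.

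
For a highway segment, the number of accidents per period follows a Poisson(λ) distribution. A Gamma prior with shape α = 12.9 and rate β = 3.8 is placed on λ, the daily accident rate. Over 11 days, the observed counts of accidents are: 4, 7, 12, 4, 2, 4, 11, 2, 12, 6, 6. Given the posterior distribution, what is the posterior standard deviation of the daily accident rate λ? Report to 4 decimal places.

With a Gamma(shape α, rate β) prior, the Poisson likelihood is conjugate: the posterior is Gamma(α + ΣXᵢ, β + n).
Sum of counts S = 70 over n = 11 days.
Posterior: Gamma(α+S, β+n) = Gamma(12.9+70, 3.8+11) = Gamma(82.9, 14.8).
SD = √α/β = √82.9/14.8 = 0.6152.

0.6152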